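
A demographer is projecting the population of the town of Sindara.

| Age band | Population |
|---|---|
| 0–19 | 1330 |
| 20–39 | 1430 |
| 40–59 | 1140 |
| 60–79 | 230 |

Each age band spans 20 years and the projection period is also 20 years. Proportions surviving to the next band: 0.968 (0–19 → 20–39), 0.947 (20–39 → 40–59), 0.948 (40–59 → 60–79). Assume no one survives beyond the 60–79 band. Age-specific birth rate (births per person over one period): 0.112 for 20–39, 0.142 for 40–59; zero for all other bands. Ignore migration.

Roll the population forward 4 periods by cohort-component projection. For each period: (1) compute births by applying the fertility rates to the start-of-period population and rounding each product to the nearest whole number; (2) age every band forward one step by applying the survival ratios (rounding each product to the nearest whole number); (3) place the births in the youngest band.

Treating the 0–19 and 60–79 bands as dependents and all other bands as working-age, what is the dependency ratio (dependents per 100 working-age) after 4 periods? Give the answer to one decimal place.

70.3

Call the bands 1 to 4, youngest first.
[period 1]
Births: 1430 × 0.112 = 160, 1140 × 0.142 = 162 → total 322
Band 2: 1330 × 0.968 = 1287
Band 3: 1430 × 0.947 = 1354
Band 4: 1140 × 0.948 = 1081
→ [322, 1287, 1354, 1081]
[period 2]
Births: 1287 × 0.112 = 144, 1354 × 0.142 = 192 → total 336
Band 2: 322 × 0.968 = 312
Band 3: 1287 × 0.947 = 1219
Band 4: 1354 × 0.948 = 1284
→ [336, 312, 1219, 1284]
[period 3]
Births: 312 × 0.112 = 35, 1219 × 0.142 = 173 → total 208
Band 2: 336 × 0.968 = 325
Band 3: 312 × 0.947 = 295
Band 4: 1219 × 0.948 = 1156
→ [208, 325, 295, 1156]
[period 4]
Births: 325 × 0.112 = 36, 295 × 0.142 = 42 → total 78
Band 2: 208 × 0.968 = 201
Band 3: 325 × 0.947 = 308
Band 4: 295 × 0.948 = 280
→ [78, 201, 308, 280]
Dependents (band 0–19 + band 60–79) = 78 + 280 = 358; working-age = 509; ratio = 358/509 × 100 = 70.3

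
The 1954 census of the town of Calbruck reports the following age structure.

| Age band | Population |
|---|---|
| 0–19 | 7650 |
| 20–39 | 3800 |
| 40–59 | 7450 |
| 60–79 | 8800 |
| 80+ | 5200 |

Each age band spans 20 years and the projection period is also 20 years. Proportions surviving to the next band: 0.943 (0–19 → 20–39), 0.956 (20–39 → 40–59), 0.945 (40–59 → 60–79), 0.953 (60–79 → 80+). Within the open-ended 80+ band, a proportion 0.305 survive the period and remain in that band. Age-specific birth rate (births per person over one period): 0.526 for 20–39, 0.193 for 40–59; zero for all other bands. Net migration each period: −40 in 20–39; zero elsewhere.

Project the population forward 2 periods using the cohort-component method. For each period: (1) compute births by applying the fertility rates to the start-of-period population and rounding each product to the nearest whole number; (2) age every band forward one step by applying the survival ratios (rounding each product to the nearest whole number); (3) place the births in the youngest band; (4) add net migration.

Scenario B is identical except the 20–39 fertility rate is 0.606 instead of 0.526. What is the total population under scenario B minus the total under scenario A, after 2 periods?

860

[period 1]
Births: 3800 × 0.526 = 1999  |  7450 × 0.193 = 1438 — total 3437
20–39: 7650 × 0.943 = 7214
40–59: 3800 × 0.956 = 3633
60–79: 7450 × 0.945 = 7040
80+: 8800 × 0.953 + 5200 × 0.305 = 8386 + 1586 = 9972
Net migration: 20–39 − 40 → 7174
Giving 3437 / 7174 / 3633 / 7040 / 9972.
[period 2]
Births: 7174 × 0.526 = 3774  |  3633 × 0.193 = 701 — total 4475
20–39: 3437 × 0.943 = 3241
40–59: 7174 × 0.956 = 6858
60–79: 3633 × 0.945 = 3433
80+: 7040 × 0.953 + 9972 × 0.305 = 6709 + 3041 = 9750
Net migration: 20–39 − 40 → 3201
Giving 4475 / 3201 / 6858 / 3433 / 9750.
Scenario A total after 2 periods: 27717
Scenario B projection —
[period 1]
Births: 3800 × 0.606 = 2303  |  7450 × 0.193 = 1438 — total 3741
20–39: 7650 × 0.943 = 7214
40–59: 3800 × 0.956 = 3633
60–79: 7450 × 0.945 = 7040
80+: 8800 × 0.953 + 5200 × 0.305 = 8386 + 1586 = 9972
Net migration: 20–39 − 40 → 7174
Giving 3741 / 7174 / 3633 / 7040 / 9972.
[period 2]
Births: 7174 × 0.606 = 4347  |  3633 × 0.193 = 701 — total 5048
20–39: 3741 × 0.943 = 3528
40–59: 7174 × 0.956 = 6858
60–79: 3633 × 0.945 = 3433
80+: 7040 × 0.953 + 9972 × 0.305 = 6709 + 3041 = 9750
Net migration: 20–39 − 40 → 3488
Giving 5048 / 3488 / 6858 / 3433 / 9750.
Scenario B total after 2 periods: 28577
Difference B − A = 28577 − 27717 = 860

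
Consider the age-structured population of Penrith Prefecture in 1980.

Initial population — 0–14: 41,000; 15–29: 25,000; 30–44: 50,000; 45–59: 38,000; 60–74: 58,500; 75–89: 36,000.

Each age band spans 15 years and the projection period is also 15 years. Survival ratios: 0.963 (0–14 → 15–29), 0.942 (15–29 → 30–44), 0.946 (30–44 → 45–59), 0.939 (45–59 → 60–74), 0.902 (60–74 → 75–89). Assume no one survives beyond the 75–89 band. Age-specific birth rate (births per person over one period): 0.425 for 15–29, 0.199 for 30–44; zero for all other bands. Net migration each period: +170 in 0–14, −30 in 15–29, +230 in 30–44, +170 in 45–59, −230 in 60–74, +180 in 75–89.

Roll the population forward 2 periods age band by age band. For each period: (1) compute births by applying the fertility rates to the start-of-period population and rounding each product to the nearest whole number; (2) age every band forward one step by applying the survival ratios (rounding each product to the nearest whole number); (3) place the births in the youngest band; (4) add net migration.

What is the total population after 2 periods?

178180

Let band 1 be 0–14 through band 6 = 75–89.
[period 1]
Births: 25000 * 0.425 = 10625, 50000 * 0.199 = 9950 — total 20575
Band 2: 41000 * 0.963 = 39483
Band 3: 25000 * 0.942 = 23550
Band 4: 50000 * 0.946 = 47300
Band 5: 38000 * 0.939 = 35682
Band 6: 58500 * 0.902 = 52767
Net migration: Band 1 + 170 → 20745; Band 2 − 30 → 39453; Band 3 + 230 → 23780; Band 4 + 170 → 47470; Band 5 − 230 → 35452; Band 6 + 180 → 52947
End of period: [20745, 39453, 23780, 47470, 35452, 52947]
[period 2]
Births: 39453 * 0.425 = 16768, 23780 * 0.199 = 4732 — total 21500
Band 2: 20745 * 0.963 = 19977
Band 3: 39453 * 0.942 = 37165
Band 4: 23780 * 0.946 = 22496
Band 5: 47470 * 0.939 = 44574
Band 6: 35452 * 0.902 = 31978
Net migration: Band 1 + 170 → 21670; Band 2 − 30 → 19947; Band 3 + 230 → 37395; Band 4 + 170 → 22666; Band 5 − 230 → 44344; Band 6 + 180 → 32158
End of period: [21670, 19947, 37395, 22666, 44344, 32158]
Total after period 2: 21670 + 19947 + 37395 + 22666 + 44344 + 32158 = 178180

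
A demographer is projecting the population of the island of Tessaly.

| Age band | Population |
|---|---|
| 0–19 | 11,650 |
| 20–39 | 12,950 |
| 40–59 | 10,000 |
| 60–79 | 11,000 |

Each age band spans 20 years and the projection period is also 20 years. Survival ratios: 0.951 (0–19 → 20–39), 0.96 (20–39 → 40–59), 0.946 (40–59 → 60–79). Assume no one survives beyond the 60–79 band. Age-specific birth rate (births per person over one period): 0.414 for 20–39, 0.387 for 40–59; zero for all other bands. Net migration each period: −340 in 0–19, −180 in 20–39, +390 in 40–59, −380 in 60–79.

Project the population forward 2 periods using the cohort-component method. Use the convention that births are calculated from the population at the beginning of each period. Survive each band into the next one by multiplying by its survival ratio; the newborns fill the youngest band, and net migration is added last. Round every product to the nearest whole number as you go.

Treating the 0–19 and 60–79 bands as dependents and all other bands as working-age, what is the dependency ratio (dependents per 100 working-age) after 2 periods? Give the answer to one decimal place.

Numbering the bands 1..4 from youngest to oldest:
— Period 1 —
Births: 12950 × 0.414 = 5361  |  10000 × 0.387 = 3870 ⇒ total 9231
Band 2: 11650 × 0.951 = 11079
Band 3: 12950 × 0.96 = 12432
Band 4: 10000 × 0.946 = 9460
Net migration: Band 1 − 340 → 8891; Band 2 − 180 → 10899; Band 3 + 390 → 12822; Band 4 − 380 → 9080
End of period: [8891, 10899, 12822, 9080]
— Period 2 —
Births: 10899 × 0.414 = 4512  |  12822 × 0.387 = 4962 ⇒ total 9474
Band 2: 8891 × 0.951 = 8455
Band 3: 10899 × 0.96 = 10463
Band 4: 12822 × 0.946 = 12130
Net migration: Band 1 − 340 → 9134; Band 2 − 180 → 8275; Band 3 + 390 → 10853; Band 4 − 380 → 11750
End of period: [9134, 8275, 10853, 11750]
Dependents (band 0–19 + band 60–79) = 9134 + 11750 = 20884; working-age = 19128; ratio = 20884/19128 × 100 = 109.2

109.2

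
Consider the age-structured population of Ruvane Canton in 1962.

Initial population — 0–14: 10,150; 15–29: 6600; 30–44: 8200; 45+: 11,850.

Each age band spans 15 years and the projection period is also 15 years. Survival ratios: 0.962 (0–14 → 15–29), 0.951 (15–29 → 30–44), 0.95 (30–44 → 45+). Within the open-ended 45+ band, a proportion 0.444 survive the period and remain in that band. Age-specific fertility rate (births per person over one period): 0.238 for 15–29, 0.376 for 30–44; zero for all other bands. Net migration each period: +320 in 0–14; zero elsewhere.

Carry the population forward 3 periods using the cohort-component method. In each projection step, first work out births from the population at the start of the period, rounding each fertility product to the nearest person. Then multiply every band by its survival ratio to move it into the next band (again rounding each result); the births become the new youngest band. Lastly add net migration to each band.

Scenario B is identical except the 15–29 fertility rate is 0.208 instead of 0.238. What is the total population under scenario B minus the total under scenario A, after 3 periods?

Let group 1 be 0–14 through group 4 = 45+.
[period 1]
Births: 6600 * 0.238 = 1571  |  8200 * 0.376 = 3083 → 4654
Group 2: 10150 * 0.962 = 9764
Group 3: 6600 * 0.951 = 6277
Group 4: 8200 * 0.95 + 11850 * 0.444 = 7790 + 5261 = 13051
Net migration: Group 1 + 320 → 4974
→ [4974, 9764, 6277, 13051]
[period 2]
Births: 9764 * 0.238 = 2324  |  6277 * 0.376 = 2360 → 4684
Group 2: 4974 * 0.962 = 4785
Group 3: 9764 * 0.951 = 9286
Group 4: 6277 * 0.95 + 13051 * 0.444 = 5963 + 5795 = 11758
Net migration: Group 1 + 320 → 5004
→ [5004, 4785, 9286, 11758]
[period 3]
Births: 4785 * 0.238 = 1139  |  9286 * 0.376 = 3492 → 4631
Group 2: 5004 * 0.962 = 4814
Group 3: 4785 * 0.951 = 4551
Group 4: 9286 * 0.95 + 11758 * 0.444 = 8822 + 5221 = 14043
Net migration: Group 1 + 320 → 4951
→ [4951, 4814, 4551, 14043]
Scenario A total after 3 periods: 28359
Scenario B projection —
[period 1]
Births: 6600 * 0.208 = 1373  |  8200 * 0.376 = 3083 → 4456
Group 2: 10150 * 0.962 = 9764
Group 3: 6600 * 0.951 = 6277
Group 4: 8200 * 0.95 + 11850 * 0.444 = 7790 + 5261 = 13051
Net migration: Group 1 + 320 → 4776
→ [4776, 9764, 6277, 13051]
[period 2]
Births: 9764 * 0.208 = 2031  |  6277 * 0.376 = 2360 → 4391
Group 2: 4776 * 0.962 = 4595
Group 3: 9764 * 0.951 = 9286
Group 4: 6277 * 0.95 + 13051 * 0.444 = 5963 + 5795 = 11758
Net migration: Group 1 + 320 → 4711
→ [4711, 4595, 9286, 11758]
[period 3]
Births: 4595 * 0.208 = 956  |  9286 * 0.376 = 3492 → 4448
Group 2: 4711 * 0.962 = 4532
Group 3: 4595 * 0.951 = 4370
Group 4: 9286 * 0.95 + 11758 * 0.444 = 8822 + 5221 = 14043
Net migration: Group 1 + 320 → 4768
→ [4768, 4532, 4370, 14043]
Scenario B total after 3 periods: 27713
Difference B − A = 27713 − 28359 = -646

-646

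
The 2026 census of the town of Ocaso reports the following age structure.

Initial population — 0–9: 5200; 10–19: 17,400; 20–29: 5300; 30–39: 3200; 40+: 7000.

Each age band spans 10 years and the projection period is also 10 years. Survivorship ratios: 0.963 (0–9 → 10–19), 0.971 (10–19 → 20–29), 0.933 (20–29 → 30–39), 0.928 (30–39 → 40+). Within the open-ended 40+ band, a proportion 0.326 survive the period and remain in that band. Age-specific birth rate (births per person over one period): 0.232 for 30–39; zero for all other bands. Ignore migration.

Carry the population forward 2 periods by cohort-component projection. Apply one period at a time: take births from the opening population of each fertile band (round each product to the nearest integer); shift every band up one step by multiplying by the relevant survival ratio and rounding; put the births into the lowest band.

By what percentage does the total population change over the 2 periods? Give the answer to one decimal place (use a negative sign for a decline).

-24.4

After projecting period 1:
Births: 3200 × 0.232 = 742
10–19: 5200 × 0.963 = 5008
20–29: 17400 × 0.971 = 16895
30–39: 5300 × 0.933 = 4945
40+: 3200 × 0.928 + 7000 × 0.326 = 2970 + 2282 = 5252
Giving 742 / 5008 / 16895 / 4945 / 5252.
After projecting period 2:
Births: 4945 × 0.232 = 1147
10–19: 742 × 0.963 = 715
20–29: 5008 × 0.971 = 4863
30–39: 16895 × 0.933 = 15763
40+: 4945 × 0.928 + 5252 × 0.326 = 4589 + 1712 = 6301
Giving 1147 / 715 / 4863 / 15763 / 6301.
Total: 38100 → 28789; change = -9311; percentage change = -24.4%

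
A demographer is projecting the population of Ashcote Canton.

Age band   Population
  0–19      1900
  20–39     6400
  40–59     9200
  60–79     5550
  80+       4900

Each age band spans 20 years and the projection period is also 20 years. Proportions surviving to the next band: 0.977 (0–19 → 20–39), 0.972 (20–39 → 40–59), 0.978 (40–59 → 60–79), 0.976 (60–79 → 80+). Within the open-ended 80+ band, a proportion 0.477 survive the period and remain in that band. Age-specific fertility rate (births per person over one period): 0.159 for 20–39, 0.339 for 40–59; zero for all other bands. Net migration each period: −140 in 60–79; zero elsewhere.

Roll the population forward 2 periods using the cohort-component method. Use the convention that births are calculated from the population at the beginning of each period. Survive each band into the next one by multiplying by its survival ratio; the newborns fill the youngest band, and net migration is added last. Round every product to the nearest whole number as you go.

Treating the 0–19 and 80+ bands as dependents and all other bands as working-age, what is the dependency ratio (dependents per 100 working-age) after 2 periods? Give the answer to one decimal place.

125.1

Numbering the groups 1..5 from youngest to oldest:
Period 1:
Births: 6400 × 0.159 = 1018  |  9200 × 0.339 = 3119 — total 4137
Group 2: 1900 × 0.977 = 1856
Group 3: 6400 × 0.972 = 6221
Group 4: 9200 × 0.978 = 8998
Group 5: 5550 × 0.976 + 4900 × 0.477 = 5417 + 2337 = 7754
Net migration: Group 4 − 140 → 8858
Giving 4137 / 1856 / 6221 / 8858 / 7754.
Period 2:
Births: 1856 × 0.159 = 295  |  6221 × 0.339 = 2109 — total 2404
Group 2: 4137 × 0.977 = 4042
Group 3: 1856 × 0.972 = 1804
Group 4: 6221 × 0.978 = 6084
Group 5: 8858 × 0.976 + 7754 × 0.477 = 8645 + 3699 = 12344
Net migration: Group 4 − 140 → 5944
Giving 2404 / 4042 / 1804 / 5944 / 12344.
Dependents (band 0–19 + band 80+) = 2404 + 12344 = 14748; working-age = 11790; ratio = 14748/11790 × 100 = 125.1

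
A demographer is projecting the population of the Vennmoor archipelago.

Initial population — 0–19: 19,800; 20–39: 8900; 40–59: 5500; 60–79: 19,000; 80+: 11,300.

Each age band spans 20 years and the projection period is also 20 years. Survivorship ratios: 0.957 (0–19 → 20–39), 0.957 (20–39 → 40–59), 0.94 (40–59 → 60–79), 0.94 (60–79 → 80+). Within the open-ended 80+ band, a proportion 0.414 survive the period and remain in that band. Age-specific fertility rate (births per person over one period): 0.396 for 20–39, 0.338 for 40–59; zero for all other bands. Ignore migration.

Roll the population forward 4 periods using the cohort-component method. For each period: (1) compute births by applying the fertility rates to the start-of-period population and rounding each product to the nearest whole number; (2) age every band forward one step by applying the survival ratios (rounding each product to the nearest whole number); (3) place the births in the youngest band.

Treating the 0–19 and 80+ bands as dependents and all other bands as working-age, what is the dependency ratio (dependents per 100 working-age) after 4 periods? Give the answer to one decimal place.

[period 1]
Births: 8900 × 0.396 = 3524 ; 5500 × 0.338 = 1859 → 5383
20–39: 19800 × 0.957 = 18949
40–59: 8900 × 0.957 = 8517
60–79: 5500 × 0.94 = 5170
80+: 19000 × 0.94 + 11300 × 0.414 = 17860 + 4678 = 22538
Population now: 0–19=5383, 20–39=18949, 40–59=8517, 60–79=5170, 80+=22538
[period 2]
Births: 18949 × 0.396 = 7504 ; 8517 × 0.338 = 2879 → 10383
20–39: 5383 × 0.957 = 5152
40–59: 18949 × 0.957 = 18134
60–79: 8517 × 0.94 = 8006
80+: 5170 × 0.94 + 22538 × 0.414 = 4860 + 9331 = 14191
Population now: 0–19=10383, 20–39=5152, 40–59=18134, 60–79=8006, 80+=14191
[period 3]
Births: 5152 × 0.396 = 2040 ; 18134 × 0.338 = 6129 → 8169
20–39: 10383 × 0.957 = 9937
40–59: 5152 × 0.957 = 4930
60–79: 18134 × 0.94 = 17046
80+: 8006 × 0.94 + 14191 × 0.414 = 7526 + 5875 = 13401
Population now: 0–19=8169, 20–39=9937, 40–59=4930, 60–79=17046, 80+=13401
[period 4]
Births: 9937 × 0.396 = 3935 ; 4930 × 0.338 = 1666 → 5601
20–39: 8169 × 0.957 = 7818
40–59: 9937 × 0.957 = 9510
60–79: 4930 × 0.94 = 4634
80+: 17046 × 0.94 + 13401 × 0.414 = 16023 + 5548 = 21571
Population now: 0–19=5601, 20–39=7818, 40–59=9510, 60–79=4634, 80+=21571
Dependents (band 0–19 + band 80+) = 5601 + 21571 = 27172; working-age = 21962; ratio = 27172/21962 × 100 = 123.7

123.7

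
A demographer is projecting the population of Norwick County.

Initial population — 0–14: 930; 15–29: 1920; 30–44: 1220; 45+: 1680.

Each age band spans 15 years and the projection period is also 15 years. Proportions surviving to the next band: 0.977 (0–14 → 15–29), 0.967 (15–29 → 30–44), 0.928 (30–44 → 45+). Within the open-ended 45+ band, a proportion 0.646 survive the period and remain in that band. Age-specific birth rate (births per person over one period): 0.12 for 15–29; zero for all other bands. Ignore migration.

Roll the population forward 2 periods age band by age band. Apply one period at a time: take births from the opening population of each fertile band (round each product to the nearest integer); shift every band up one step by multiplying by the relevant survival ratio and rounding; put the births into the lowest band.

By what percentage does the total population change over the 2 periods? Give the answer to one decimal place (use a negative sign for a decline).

Period 1.
Births: 1920 × 0.12 = 230
15–29: 930 × 0.977 = 909
30–44: 1920 × 0.967 = 1857
45+: 1220 × 0.928 + 1680 × 0.646 = 1132 + 1085 = 2217
Giving 230 / 909 / 1857 / 2217.
Period 2.
Births: 909 × 0.12 = 109
15–29: 230 × 0.977 = 225
30–44: 909 × 0.967 = 879
45+: 1857 × 0.928 + 2217 × 0.646 = 1723 + 1432 = 3155
Giving 109 / 225 / 879 / 3155.
Total: 5750 → 4368; change = -1382; percentage change = -24.0%

-24.0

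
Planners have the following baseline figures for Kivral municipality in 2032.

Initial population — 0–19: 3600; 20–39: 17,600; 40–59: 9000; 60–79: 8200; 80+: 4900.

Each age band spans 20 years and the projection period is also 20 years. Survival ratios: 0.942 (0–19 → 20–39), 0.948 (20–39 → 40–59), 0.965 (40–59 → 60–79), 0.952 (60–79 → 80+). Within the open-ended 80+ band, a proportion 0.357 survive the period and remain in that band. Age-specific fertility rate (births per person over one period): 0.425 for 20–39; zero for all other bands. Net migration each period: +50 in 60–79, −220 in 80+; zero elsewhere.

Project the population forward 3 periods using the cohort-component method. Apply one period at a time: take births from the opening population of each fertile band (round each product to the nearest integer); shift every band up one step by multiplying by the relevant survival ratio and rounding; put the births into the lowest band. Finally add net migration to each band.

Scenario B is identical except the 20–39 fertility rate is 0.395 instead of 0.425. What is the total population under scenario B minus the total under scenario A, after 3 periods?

Call the groups 1 to 5, youngest first.
Period 1.
Births: 17600 × 0.425 = 7480
Group 2: 3600 × 0.942 = 3391
Group 3: 17600 × 0.948 = 16685
Group 4: 9000 × 0.965 = 8685
Group 5: 8200 × 0.952 + 4900 × 0.357 = 7806 + 1749 = 9555
Net migration: Group 4 + 50 → 8735; Group 5 − 220 → 9335
End of period: [7480, 3391, 16685, 8735, 9335]
Period 2.
Births: 3391 × 0.425 = 1441
Group 2: 7480 × 0.942 = 7046
Group 3: 3391 × 0.948 = 3215
Group 4: 16685 × 0.965 = 16101
Group 5: 8735 × 0.952 + 9335 × 0.357 = 8316 + 3333 = 11649
Net migration: Group 4 + 50 → 16151; Group 5 − 220 → 11429
End of period: [1441, 7046, 3215, 16151, 11429]
Period 3.
Births: 7046 × 0.425 = 2995
Group 2: 1441 × 0.942 = 1357
Group 3: 7046 × 0.948 = 6680
Group 4: 3215 × 0.965 = 3102
Group 5: 16151 × 0.952 + 11429 × 0.357 = 15376 + 4080 = 19456
Net migration: Group 4 + 50 → 3152; Group 5 − 220 → 19236
End of period: [2995, 1357, 6680, 3152, 19236]
Scenario A total after 3 periods: 33420
Scenario B projection —
Period 1.
Births: 17600 × 0.395 = 6952
Group 2: 3600 × 0.942 = 3391
Group 3: 17600 × 0.948 = 16685
Group 4: 9000 × 0.965 = 8685
Group 5: 8200 × 0.952 + 4900 × 0.357 = 7806 + 1749 = 9555
Net migration: Group 4 + 50 → 8735; Group 5 − 220 → 9335
End of period: [6952, 3391, 16685, 8735, 9335]
Period 2.
Births: 3391 × 0.395 = 1339
Group 2: 6952 × 0.942 = 6549
Group 3: 3391 × 0.948 = 3215
Group 4: 16685 × 0.965 = 16101
Group 5: 8735 × 0.952 + 9335 × 0.357 = 8316 + 3333 = 11649
Net migration: Group 4 + 50 → 16151; Group 5 − 220 → 11429
End of period: [1339, 6549, 3215, 16151, 11429]
Period 3.
Births: 6549 × 0.395 = 2587
Group 2: 1339 × 0.942 = 1261
Group 3: 6549 × 0.948 = 6208
Group 4: 3215 × 0.965 = 3102
Group 5: 16151 × 0.952 + 11429 × 0.357 = 15376 + 4080 = 19456
Net migration: Group 4 + 50 → 3152; Group 5 − 220 → 19236
End of period: [2587, 1261, 6208, 3152, 19236]
Scenario B total after 3 periods: 32444
Difference B − A = 32444 − 33420 = -976

-976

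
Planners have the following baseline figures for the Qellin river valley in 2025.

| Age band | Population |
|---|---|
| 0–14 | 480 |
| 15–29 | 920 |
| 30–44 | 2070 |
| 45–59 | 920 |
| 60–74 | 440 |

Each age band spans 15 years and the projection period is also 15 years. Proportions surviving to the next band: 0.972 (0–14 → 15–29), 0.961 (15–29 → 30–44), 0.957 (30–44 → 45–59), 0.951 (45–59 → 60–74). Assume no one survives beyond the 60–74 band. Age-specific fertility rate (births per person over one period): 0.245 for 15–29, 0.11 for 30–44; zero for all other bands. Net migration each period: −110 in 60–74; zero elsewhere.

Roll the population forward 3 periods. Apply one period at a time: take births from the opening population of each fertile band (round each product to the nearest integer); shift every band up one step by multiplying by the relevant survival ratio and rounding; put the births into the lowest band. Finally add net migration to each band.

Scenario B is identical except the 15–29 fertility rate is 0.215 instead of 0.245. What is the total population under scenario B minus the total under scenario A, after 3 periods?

-58

Let band 1 be 0–14 through band 5 = 60–74.
— Period 1 —
Births: 920 × 0.245 = 225  |  2070 × 0.11 = 228 — total 453
Band 2: 480 × 0.972 = 467
Band 3: 920 × 0.961 = 884
Band 4: 2070 × 0.957 = 1981
Band 5: 920 × 0.951 = 875
Net migration: Band 5 − 110 → 765
Giving 453 / 467 / 884 / 1981 / 765.
— Period 2 —
Births: 467 × 0.245 = 114  |  884 × 0.11 = 97 — total 211
Band 2: 453 × 0.972 = 440
Band 3: 467 × 0.961 = 449
Band 4: 884 × 0.957 = 846
Band 5: 1981 × 0.951 = 1884
Net migration: Band 5 − 110 → 1774
Giving 211 / 440 / 449 / 846 / 1774.
— Period 3 —
Births: 440 × 0.245 = 108  |  449 × 0.11 = 49 — total 157
Band 2: 211 × 0.972 = 205
Band 3: 440 × 0.961 = 423
Band 4: 449 × 0.957 = 430
Band 5: 846 × 0.951 = 805
Net migration: Band 5 − 110 → 695
Giving 157 / 205 / 423 / 430 / 695.
Scenario A total after 3 periods: 1910
Scenario B projection —
— Period 1 —
Births: 920 × 0.215 = 198  |  2070 × 0.11 = 228 — total 426
Band 2: 480 × 0.972 = 467
Band 3: 920 × 0.961 = 884
Band 4: 2070 × 0.957 = 1981
Band 5: 920 × 0.951 = 875
Net migration: Band 5 − 110 → 765
Giving 426 / 467 / 884 / 1981 / 765.
— Period 2 —
Births: 467 × 0.215 = 100  |  884 × 0.11 = 97 — total 197
Band 2: 426 × 0.972 = 414
Band 3: 467 × 0.961 = 449
Band 4: 884 × 0.957 = 846
Band 5: 1981 × 0.951 = 1884
Net migration: Band 5 − 110 → 1774
Giving 197 / 414 / 449 / 846 / 1774.
— Period 3 —
Births: 414 × 0.215 = 89  |  449 × 0.11 = 49 — total 138
Band 2: 197 × 0.972 = 191
Band 3: 414 × 0.961 = 398
Band 4: 449 × 0.957 = 430
Band 5: 846 × 0.951 = 805
Net migration: Band 5 − 110 → 695
Giving 138 / 191 / 398 / 430 / 695.
Scenario B total after 3 periods: 1852
Difference B − A = 1852 − 1910 = -58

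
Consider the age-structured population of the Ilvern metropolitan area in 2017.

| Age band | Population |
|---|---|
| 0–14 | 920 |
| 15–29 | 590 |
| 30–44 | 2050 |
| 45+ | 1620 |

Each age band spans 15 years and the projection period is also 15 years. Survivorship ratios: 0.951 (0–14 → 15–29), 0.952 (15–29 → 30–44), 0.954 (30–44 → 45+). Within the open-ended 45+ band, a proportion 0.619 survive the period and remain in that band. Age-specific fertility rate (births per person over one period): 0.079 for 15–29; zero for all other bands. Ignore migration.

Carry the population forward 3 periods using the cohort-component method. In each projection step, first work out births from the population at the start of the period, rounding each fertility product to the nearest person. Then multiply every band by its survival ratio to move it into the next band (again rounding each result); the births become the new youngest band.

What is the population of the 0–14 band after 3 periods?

Period 1.
Births: 590 × 0.079 = 47
15–29: 920 × 0.951 = 875
30–44: 590 × 0.952 = 562
45+: 2050 × 0.954 + 1620 × 0.619 = 1956 + 1003 = 2959
Population now: 0–14=47, 15–29=875, 30–44=562, 45+=2959
Period 2.
Births: 875 × 0.079 = 69
15–29: 47 × 0.951 = 45
30–44: 875 × 0.952 = 833
45+: 562 × 0.954 + 2959 × 0.619 = 536 + 1832 = 2368
Population now: 0–14=69, 15–29=45, 30–44=833, 45+=2368
Period 3.
Births: 45 × 0.079 = 4
15–29: 69 × 0.951 = 66
30–44: 45 × 0.952 = 43
45+: 833 × 0.954 + 2368 × 0.619 = 795 + 1466 = 2261
Population now: 0–14=4, 15–29=66, 30–44=43, 45+=2261

4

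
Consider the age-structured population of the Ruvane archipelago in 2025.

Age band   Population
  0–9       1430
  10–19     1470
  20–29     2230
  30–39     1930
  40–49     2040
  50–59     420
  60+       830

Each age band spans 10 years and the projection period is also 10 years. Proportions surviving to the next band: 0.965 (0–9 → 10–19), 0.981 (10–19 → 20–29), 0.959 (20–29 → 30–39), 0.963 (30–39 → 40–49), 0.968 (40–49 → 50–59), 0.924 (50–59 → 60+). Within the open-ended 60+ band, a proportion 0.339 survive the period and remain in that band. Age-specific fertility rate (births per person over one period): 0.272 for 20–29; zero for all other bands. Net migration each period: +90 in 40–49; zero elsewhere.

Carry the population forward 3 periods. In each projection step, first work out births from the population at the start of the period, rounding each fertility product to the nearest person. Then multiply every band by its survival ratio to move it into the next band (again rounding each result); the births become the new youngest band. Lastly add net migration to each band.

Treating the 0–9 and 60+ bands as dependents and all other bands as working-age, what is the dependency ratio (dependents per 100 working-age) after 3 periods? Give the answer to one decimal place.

[period 1]
Births: 2230 × 0.272 = 607
10–19: 1430 × 0.965 = 1380
20–29: 1470 × 0.981 = 1442
30–39: 2230 × 0.959 = 2139
40–49: 1930 × 0.963 = 1859
50–59: 2040 × 0.968 = 1975
60+: 420 × 0.924 + 830 × 0.339 = 388 + 281 = 669
Net migration: 40–49 + 90 → 1949
Population now: 0–9=607, 10–19=1380, 20–29=1442, 30–39=2139, 40–49=1949, 50–59=1975, 60+=669
[period 2]
Births: 1442 × 0.272 = 392
10–19: 607 × 0.965 = 586
20–29: 1380 × 0.981 = 1354
30–39: 1442 × 0.959 = 1383
40–49: 2139 × 0.963 = 2060
50–59: 1949 × 0.968 = 1887
60+: 1975 × 0.924 + 669 × 0.339 = 1825 + 227 = 2052
Net migration: 40–49 + 90 → 2150
Population now: 0–9=392, 10–19=586, 20–29=1354, 30–39=1383, 40–49=2150, 50–59=1887, 60+=2052
[period 3]
Births: 1354 × 0.272 = 368
10–19: 392 × 0.965 = 378
20–29: 586 × 0.981 = 575
30–39: 1354 × 0.959 = 1298
40–49: 1383 × 0.963 = 1332
50–59: 2150 × 0.968 = 2081
60+: 1887 × 0.924 + 2052 × 0.339 = 1744 + 696 = 2440
Net migration: 40–49 + 90 → 1422
Population now: 0–9=368, 10–19=378, 20–29=575, 30–39=1298, 40–49=1422, 50–59=2081, 60+=2440
Dependents (band 0–9 + band 60+) = 368 + 2440 = 2808; working-age = 5754; ratio = 2808/5754 × 100 = 48.8

48.8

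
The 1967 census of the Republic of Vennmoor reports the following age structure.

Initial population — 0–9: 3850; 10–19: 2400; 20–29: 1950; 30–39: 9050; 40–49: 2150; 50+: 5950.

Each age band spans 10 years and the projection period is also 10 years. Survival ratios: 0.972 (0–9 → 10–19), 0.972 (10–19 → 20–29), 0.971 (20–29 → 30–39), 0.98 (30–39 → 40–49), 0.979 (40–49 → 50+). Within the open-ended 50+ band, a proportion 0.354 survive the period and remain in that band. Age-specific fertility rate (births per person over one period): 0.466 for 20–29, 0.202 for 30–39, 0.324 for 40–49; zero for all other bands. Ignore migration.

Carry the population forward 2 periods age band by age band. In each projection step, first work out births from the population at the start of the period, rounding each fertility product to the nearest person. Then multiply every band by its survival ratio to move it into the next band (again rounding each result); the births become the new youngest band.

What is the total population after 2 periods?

25612

[period 1]
Births: 1950 × 0.466 = 909, 9050 × 0.202 = 1828, 2150 × 0.324 = 697 ⇒ total 3434
10–19: 3850 × 0.972 = 3742
20–29: 2400 × 0.972 = 2333
30–39: 1950 × 0.971 = 1893
40–49: 9050 × 0.98 = 8869
50+: 2150 × 0.979 + 5950 × 0.354 = 2105 + 2106 = 4211
Giving 3434 / 3742 / 2333 / 1893 / 8869 / 4211.
[period 2]
Births: 2333 × 0.466 = 1087, 1893 × 0.202 = 382, 8869 × 0.324 = 2874 ⇒ total 4343
10–19: 3434 × 0.972 = 3338
20–29: 3742 × 0.972 = 3637
30–39: 2333 × 0.971 = 2265
40–49: 1893 × 0.98 = 1855
50+: 8869 × 0.979 + 4211 × 0.354 = 8683 + 1491 = 10174
Giving 4343 / 3338 / 3637 / 2265 / 1855 / 10174.
Total after period 2: 4343 + 3338 + 3637 + 2265 + 1855 + 10174 = 25612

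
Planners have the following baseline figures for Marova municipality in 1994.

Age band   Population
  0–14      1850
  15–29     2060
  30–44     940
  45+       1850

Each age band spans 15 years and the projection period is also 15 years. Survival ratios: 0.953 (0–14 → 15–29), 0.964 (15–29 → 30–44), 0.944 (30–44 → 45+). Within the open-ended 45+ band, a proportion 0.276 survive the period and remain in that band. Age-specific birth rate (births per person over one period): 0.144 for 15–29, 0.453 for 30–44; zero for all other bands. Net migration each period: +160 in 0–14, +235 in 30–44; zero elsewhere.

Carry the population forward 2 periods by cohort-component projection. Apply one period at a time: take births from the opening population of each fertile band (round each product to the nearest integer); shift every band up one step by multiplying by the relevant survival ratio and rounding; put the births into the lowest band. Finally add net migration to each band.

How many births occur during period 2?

Period 1:
Births: 2060 * 0.144 = 297, 940 * 0.453 = 426 — total 723
15–29: 1850 * 0.953 = 1763
30–44: 2060 * 0.964 = 1986
45+: 940 * 0.944 + 1850 * 0.276 = 887 + 511 = 1398
Net migration: 0–14 + 160 → 883; 30–44 + 235 → 2221
End of period: [883, 1763, 2221, 1398]
Period 2:
Births: 1763 * 0.144 = 254, 2221 * 0.453 = 1006 — total 1260
15–29: 883 * 0.953 = 841
30–44: 1763 * 0.964 = 1700
45+: 2221 * 0.944 + 1398 * 0.276 = 2097 + 386 = 2483
Net migration: 0–14 + 160 → 1420; 30–44 + 235 → 1935
End of period: [1420, 841, 1935, 2483]

1260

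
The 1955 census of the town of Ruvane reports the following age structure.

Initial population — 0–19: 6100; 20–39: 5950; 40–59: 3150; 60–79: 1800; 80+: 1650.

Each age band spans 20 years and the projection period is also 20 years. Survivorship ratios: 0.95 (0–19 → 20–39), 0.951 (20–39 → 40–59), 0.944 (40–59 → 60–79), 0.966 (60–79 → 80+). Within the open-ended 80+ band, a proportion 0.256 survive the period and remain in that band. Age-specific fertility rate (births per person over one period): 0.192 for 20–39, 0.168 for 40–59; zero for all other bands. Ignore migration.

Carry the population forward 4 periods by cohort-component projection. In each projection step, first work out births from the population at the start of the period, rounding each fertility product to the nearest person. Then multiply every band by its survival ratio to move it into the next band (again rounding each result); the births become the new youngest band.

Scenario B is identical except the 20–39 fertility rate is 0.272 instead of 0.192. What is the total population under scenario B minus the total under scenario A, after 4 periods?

(Groups numbered youngest = 1 to oldest = 5.)
[period 1]
Births: 5950 * 0.192 = 1142  |  3150 * 0.168 = 529 → 1671
Group 2: 6100 * 0.95 = 5795
Group 3: 5950 * 0.951 = 5658
Group 4: 3150 * 0.944 = 2974
Group 5: 1800 * 0.966 + 1650 * 0.256 = 1739 + 422 = 2161
Population now: 0–19=1671, 20–39=5795, 40–59=5658, 60–79=2974, 80+=2161
[period 2]
Births: 5795 * 0.192 = 1113  |  5658 * 0.168 = 951 → 2064
Group 2: 1671 * 0.95 = 1587
Group 3: 5795 * 0.951 = 5511
Group 4: 5658 * 0.944 = 5341
Group 5: 2974 * 0.966 + 2161 * 0.256 = 2873 + 553 = 3426
Population now: 0–19=2064, 20–39=1587, 40–59=5511, 60–79=5341, 80+=3426
[period 3]
Births: 1587 * 0.192 = 305  |  5511 * 0.168 = 926 → 1231
Group 2: 2064 * 0.95 = 1961
Group 3: 1587 * 0.951 = 1509
Group 4: 5511 * 0.944 = 5202
Group 5: 5341 * 0.966 + 3426 * 0.256 = 5159 + 877 = 6036
Population now: 0–19=1231, 20–39=1961, 40–59=1509, 60–79=5202, 80+=6036
[period 4]
Births: 1961 * 0.192 = 377  |  1509 * 0.168 = 254 → 631
Group 2: 1231 * 0.95 = 1169
Group 3: 1961 * 0.951 = 1865
Group 4: 1509 * 0.944 = 1424
Group 5: 5202 * 0.966 + 6036 * 0.256 = 5025 + 1545 = 6570
Population now: 0–19=631, 20–39=1169, 40–59=1865, 60–79=1424, 80+=6570
Scenario A total after 4 periods: 11659
Scenario B projection —
[period 1]
Births: 5950 * 0.272 = 1618  |  3150 * 0.168 = 529 → 2147
Group 2: 6100 * 0.95 = 5795
Group 3: 5950 * 0.951 = 5658
Group 4: 3150 * 0.944 = 2974
Group 5: 1800 * 0.966 + 1650 * 0.256 = 1739 + 422 = 2161
Population now: 0–19=2147, 20–39=5795, 40–59=5658, 60–79=2974, 80+=2161
[period 2]
Births: 5795 * 0.272 = 1576  |  5658 * 0.168 = 951 → 2527
Group 2: 2147 * 0.95 = 2040
Group 3: 5795 * 0.951 = 5511
Group 4: 5658 * 0.944 = 5341
Group 5: 2974 * 0.966 + 2161 * 0.256 = 2873 + 553 = 3426
Population now: 0–19=2527, 20–39=2040, 40–59=5511, 60–79=5341, 80+=3426
[period 3]
Births: 2040 * 0.272 = 555  |  5511 * 0.168 = 926 → 1481
Group 2: 2527 * 0.95 = 2401
Group 3: 2040 * 0.951 = 1940
Group 4: 5511 * 0.944 = 5202
Group 5: 5341 * 0.966 + 3426 * 0.256 = 5159 + 877 = 6036
Population now: 0–19=1481, 20–39=2401, 40–59=1940, 60–79=5202, 80+=6036
[period 4]
Births: 2401 * 0.272 = 653  |  1940 * 0.168 = 326 → 979
Group 2: 1481 * 0.95 = 1407
Group 3: 2401 * 0.951 = 2283
Group 4: 1940 * 0.944 = 1831
Group 5: 5202 * 0.966 + 6036 * 0.256 = 5025 + 1545 = 6570
Population now: 0–19=979, 20–39=1407, 40–59=2283, 60–79=1831, 80+=6570
Scenario B total after 4 periods: 13070
Difference B − A = 13070 − 11659 = 1411

1411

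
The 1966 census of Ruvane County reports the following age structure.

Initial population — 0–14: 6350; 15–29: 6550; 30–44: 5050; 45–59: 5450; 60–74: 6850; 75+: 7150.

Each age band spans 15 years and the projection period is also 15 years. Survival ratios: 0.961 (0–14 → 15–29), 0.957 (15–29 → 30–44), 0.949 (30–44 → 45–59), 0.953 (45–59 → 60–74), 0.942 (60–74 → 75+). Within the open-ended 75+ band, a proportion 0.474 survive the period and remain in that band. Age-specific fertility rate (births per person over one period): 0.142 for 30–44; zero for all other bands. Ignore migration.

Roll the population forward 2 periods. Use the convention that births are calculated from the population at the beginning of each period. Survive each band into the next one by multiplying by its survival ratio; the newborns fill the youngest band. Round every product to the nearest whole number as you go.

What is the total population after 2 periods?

After projecting period 1:
Births: 5050 × 0.142 = 717
15–29: 6350 × 0.961 = 6102
30–44: 6550 × 0.957 = 6268
45–59: 5050 × 0.949 = 4792
60–74: 5450 × 0.953 = 5194
75+: 6850 × 0.942 + 7150 × 0.474 = 6453 + 3389 = 9842
Population now: 0–14=717, 15–29=6102, 30–44=6268, 45–59=4792, 60–74=5194, 75+=9842
After projecting period 2:
Births: 6268 × 0.142 = 890
15–29: 717 × 0.961 = 689
30–44: 6102 × 0.957 = 5840
45–59: 6268 × 0.949 = 5948
60–74: 4792 × 0.953 = 4567
75+: 5194 × 0.942 + 9842 × 0.474 = 4893 + 4665 = 9558
Population now: 0–14=890, 15–29=689, 30–44=5840, 45–59=5948, 60–74=4567, 75+=9558
Total after period 2: 890 + 689 + 5840 + 5948 + 4567 + 9558 = 27492

27492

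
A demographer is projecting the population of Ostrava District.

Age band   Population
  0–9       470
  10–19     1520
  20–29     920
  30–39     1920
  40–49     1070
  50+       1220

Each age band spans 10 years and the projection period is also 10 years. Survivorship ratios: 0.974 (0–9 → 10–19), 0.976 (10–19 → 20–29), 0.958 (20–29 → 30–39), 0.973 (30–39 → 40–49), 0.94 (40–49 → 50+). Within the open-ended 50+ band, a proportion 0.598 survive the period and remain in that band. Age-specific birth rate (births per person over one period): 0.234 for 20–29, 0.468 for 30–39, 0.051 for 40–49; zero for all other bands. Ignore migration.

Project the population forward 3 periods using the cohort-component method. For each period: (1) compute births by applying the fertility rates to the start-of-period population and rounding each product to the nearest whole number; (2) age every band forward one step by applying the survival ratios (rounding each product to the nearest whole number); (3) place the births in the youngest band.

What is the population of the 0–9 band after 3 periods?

814

Period 1.
Births: 920 × 0.234 = 215, 1920 × 0.468 = 899, 1070 × 0.051 = 55 → 1169
10–19: 470 × 0.974 = 458
20–29: 1520 × 0.976 = 1484
30–39: 920 × 0.958 = 881
40–49: 1920 × 0.973 = 1868
50+: 1070 × 0.94 + 1220 × 0.598 = 1006 + 730 = 1736
→ [1169, 458, 1484, 881, 1868, 1736]
Period 2.
Births: 1484 × 0.234 = 347, 881 × 0.468 = 412, 1868 × 0.051 = 95 → 854
10–19: 1169 × 0.974 = 1139
20–29: 458 × 0.976 = 447
30–39: 1484 × 0.958 = 1422
40–49: 881 × 0.973 = 857
50+: 1868 × 0.94 + 1736 × 0.598 = 1756 + 1038 = 2794
→ [854, 1139, 447, 1422, 857, 2794]
Period 3.
Births: 447 × 0.234 = 105, 1422 × 0.468 = 665, 857 × 0.051 = 44 → 814
10–19: 854 × 0.974 = 832
20–29: 1139 × 0.976 = 1112
30–39: 447 × 0.958 = 428
40–49: 1422 × 0.973 = 1384
50+: 857 × 0.94 + 2794 × 0.598 = 806 + 1671 = 2477
→ [814, 832, 1112, 428, 1384, 2477]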